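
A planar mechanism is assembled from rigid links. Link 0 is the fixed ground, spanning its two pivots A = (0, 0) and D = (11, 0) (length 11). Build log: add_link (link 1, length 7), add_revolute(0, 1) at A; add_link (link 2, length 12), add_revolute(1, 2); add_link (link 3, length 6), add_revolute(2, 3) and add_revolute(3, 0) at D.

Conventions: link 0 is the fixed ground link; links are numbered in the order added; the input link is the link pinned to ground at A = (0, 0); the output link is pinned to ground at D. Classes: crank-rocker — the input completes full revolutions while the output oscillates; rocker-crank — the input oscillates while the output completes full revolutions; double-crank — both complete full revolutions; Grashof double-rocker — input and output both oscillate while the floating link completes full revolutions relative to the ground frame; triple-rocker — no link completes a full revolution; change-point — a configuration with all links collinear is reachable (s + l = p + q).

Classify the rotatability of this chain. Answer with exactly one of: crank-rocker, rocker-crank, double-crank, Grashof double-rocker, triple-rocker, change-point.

lengths: ground=11, input=7, coupler=12, output=6
sorted: s=6 (shortest), l=12 (longest), p+q=18
s + l = 18 vs p + q = 18
s + l = p + q → change-point (collinear configuration reachable)

change-point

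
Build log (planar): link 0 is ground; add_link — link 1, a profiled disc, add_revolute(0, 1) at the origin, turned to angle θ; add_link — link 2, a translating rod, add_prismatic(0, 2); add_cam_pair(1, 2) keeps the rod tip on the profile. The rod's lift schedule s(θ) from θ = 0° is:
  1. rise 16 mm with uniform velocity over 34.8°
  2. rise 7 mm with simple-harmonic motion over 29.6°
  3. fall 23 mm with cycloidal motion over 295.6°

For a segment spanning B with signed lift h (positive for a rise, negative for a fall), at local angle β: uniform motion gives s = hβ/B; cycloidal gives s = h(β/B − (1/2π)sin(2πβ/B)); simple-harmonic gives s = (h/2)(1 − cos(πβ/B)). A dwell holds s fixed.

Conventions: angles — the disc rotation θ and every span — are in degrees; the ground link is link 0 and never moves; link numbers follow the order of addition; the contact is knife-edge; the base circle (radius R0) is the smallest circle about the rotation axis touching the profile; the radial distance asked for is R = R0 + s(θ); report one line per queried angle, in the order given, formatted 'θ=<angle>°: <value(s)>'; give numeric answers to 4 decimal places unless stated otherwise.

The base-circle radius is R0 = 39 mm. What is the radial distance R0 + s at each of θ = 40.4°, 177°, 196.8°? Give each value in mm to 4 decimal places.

seg 1 [0°–34.8°] uniform, h=16: full span → s += 16 → s = 16.0000
seg 2 [34.8°–64.4°] simple-harmonic, h=7: θ=40.4° here. β=5.6, B=29.6. 7/2·(1 − cos(π·0.1892)) = 0.6002 → s = 16.6002
seg 2 [34.8°–64.4°] simple-harmonic, h=7: full span → s += 7 → s = 23.0000
seg 3 [64.4°–360°] cycloidal, h=-23: θ=177° here. β=112.6, B=295.6. -23·(0.3809 − sin(2π·0.3809)/(2π)) = -6.2708 → s = 16.7292
seg 3 [64.4°–360°] cycloidal, h=-23: θ=196.8° here. β=132.4, B=295.6. -23·(0.4479 − sin(2π·0.4479)/(2π)) = -9.1248 → s = 13.8752
θ=40.4°: R = R0 + s = 39 + 16.6002 = 55.6002
θ=177°: R = R0 + s = 39 + 16.7292 = 55.7292
θ=196.8°: R = R0 + s = 39 + 13.8752 = 52.8752

θ=40.4°: 55.6002
θ=177°: 55.7292
θ=196.8°: 52.8752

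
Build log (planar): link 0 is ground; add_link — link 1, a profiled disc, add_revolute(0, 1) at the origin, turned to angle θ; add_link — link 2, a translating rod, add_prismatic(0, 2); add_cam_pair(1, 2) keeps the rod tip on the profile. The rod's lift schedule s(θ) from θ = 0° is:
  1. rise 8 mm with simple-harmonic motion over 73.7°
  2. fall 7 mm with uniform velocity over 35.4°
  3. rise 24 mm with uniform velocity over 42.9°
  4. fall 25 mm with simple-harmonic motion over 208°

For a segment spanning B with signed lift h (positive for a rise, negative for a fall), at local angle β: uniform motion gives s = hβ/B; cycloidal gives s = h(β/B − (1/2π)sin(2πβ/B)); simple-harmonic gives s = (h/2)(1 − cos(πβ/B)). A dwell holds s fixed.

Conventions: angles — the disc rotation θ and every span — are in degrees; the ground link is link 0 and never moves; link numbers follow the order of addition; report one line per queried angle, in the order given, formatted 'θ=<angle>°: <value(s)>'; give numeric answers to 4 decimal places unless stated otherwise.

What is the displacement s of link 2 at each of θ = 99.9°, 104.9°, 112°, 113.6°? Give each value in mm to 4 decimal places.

seg 1 [0°–73.7°] simple-harmonic, h=8: full span → s += 8 → s = 8.0000
seg 2 [73.7°–109.1°] uniform, h=-7: θ=99.9° here. β=26.2, B=35.4. -7·26.2/35.4 = -5.1808 → s = 2.8192
seg 2 [73.7°–109.1°] uniform, h=-7: θ=104.9° here. β=31.2, B=35.4. -7·31.2/35.4 = -6.1695 → s = 1.8305
seg 2 [73.7°–109.1°] uniform, h=-7: full span → s += -7 → s = 1.0000
seg 3 [109.1°–152°] uniform, h=24: θ=112° here. β=2.9, B=42.9. 24·2.9/42.9 = 1.6224 → s = 2.6224
seg 3 [109.1°–152°] uniform, h=24: θ=113.6° here. β=4.5, B=42.9. 24·4.5/42.9 = 2.5175 → s = 3.5175

θ=99.9°: 2.8192
θ=104.9°: 1.8305
θ=112°: 2.6224
θ=113.6°: 3.5175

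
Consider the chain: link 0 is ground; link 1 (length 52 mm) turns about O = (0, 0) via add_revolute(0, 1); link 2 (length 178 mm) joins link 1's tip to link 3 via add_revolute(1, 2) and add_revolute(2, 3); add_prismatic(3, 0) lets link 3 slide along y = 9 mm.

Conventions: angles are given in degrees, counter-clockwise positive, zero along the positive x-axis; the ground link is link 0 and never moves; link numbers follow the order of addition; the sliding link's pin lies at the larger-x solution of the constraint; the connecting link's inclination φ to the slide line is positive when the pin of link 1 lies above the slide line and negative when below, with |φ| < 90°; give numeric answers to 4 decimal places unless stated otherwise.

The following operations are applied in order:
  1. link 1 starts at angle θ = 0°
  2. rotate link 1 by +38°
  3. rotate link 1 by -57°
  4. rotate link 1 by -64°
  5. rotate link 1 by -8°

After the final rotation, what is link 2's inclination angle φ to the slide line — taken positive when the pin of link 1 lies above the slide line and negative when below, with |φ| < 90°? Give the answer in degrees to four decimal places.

geometry: r = 52 mm, L = 178 mm, e = 9 mm; θ starts at 0°
rotate link 1 by +38°: θ ← 0° +38° = 38°
rotate link 1 by -57°: θ ← 38° -57° = -19°
rotate link 1 by -64°: θ ← -19° -64° = -83°
rotate link 1 by -8°: θ ← -83° -8° = -91°
h = r sin θ − e = -51.992080 − 9 = -60.992080
sin φ = h / L = -60.992080 / 178 = -0.34265214
φ = arcsin(-0.34265214) = -20.038539°

-20.0385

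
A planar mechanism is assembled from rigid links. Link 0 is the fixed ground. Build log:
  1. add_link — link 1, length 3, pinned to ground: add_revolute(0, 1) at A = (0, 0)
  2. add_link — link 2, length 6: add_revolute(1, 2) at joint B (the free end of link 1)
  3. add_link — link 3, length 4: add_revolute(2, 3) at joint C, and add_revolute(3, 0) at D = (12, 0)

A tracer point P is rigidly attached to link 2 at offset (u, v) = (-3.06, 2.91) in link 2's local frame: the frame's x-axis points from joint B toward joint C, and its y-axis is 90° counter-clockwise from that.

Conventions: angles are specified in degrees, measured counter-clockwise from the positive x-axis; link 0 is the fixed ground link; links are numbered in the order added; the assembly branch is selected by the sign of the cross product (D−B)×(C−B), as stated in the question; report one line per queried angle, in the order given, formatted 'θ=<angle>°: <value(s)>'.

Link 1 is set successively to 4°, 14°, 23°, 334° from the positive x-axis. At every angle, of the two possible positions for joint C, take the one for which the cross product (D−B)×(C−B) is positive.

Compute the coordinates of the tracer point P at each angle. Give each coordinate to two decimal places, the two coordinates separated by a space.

A=(0,0), D=(12.00,0)
θ=4°: B = A + 3.00·(cos4°, sin4°) = (2.9927, 0.2093)
θ=4°: |BD| = 9.0097
θ=4°: circle(B,6.00) ∩ circle(D,4.00): a=5.6148, h=2.1152
θ=4°:   candidates: C₊=(8.6551,2.1935) cross=19.058; C₋=(8.5568,-2.0358) cross=-19.058
θ=4°:   branch + wants cross > 0 → take C=(8.6551,2.1935) (cross=19.058)
θ=4°: ex = (C−B)/|BC| = (0.9437,0.3307); ey = (-0.3307,0.9437)
θ=4°: P = B + -3.06·ex + 2.91·ey = (-0.8575,1.9436)
θ=14°: B = A + 3.00·(cos14°, sin14°) = (2.9109, 0.7258)
θ=14°: |BD| = 9.1180
θ=14°: circle(B,6.00) ∩ circle(D,4.00): a=5.6557, h=2.0031
θ=14°:   candidates: C₊=(8.7081,2.2724) cross=18.265; C₋=(8.3892,-1.7212) cross=-18.265
θ=14°:   branch + wants cross > 0 → take C=(8.7081,2.2724) (cross=18.265)
θ=14°: ex = (C−B)/|BC| = (0.9662,0.2578); ey = (-0.2578,0.9662)
θ=14°: P = B + -3.06·ex + 2.91·ey = (-0.7958,2.7487)
θ=23°: B = A + 3.00·(cos23°, sin23°) = (2.7615, 1.1722)
θ=23°: |BD| = 9.3126
θ=23°: circle(B,6.00) ∩ circle(D,4.00): a=5.7301, h=1.7793
θ=23°:   candidates: C₊=(8.6700,2.2161) cross=16.570; C₋=(8.2221,-1.3142) cross=-16.570
θ=23°:   branch + wants cross > 0 → take C=(8.6700,2.2161) (cross=16.570)
θ=23°: ex = (C−B)/|BC| = (0.9847,0.1740); ey = (-0.1740,0.9847)
θ=23°: P = B + -3.06·ex + 2.91·ey = (-0.7581,3.5054)
θ=334°: B = A + 3.00·(cos334°, sin334°) = (2.6964, -1.3151)
θ=334°: |BD| = 9.3961
θ=334°: circle(B,6.00) ∩ circle(D,4.00): a=5.7623, h=1.6720
θ=334°:   candidates: C₊=(8.1680,1.1470) cross=15.710; C₋=(8.6360,-2.1642) cross=-15.710
θ=334°:   branch + wants cross > 0 → take C=(8.1680,1.1470) (cross=15.710)
θ=334°: ex = (C−B)/|BC| = (0.9119,0.4103); ey = (-0.4103,0.9119)
θ=334°: P = B + -3.06·ex + 2.91·ey = (-1.2882,0.0829)

θ=4°: -0.86 1.94
θ=14°: -0.80 2.75
θ=23°: -0.76 3.51
θ=334°: -1.29 0.08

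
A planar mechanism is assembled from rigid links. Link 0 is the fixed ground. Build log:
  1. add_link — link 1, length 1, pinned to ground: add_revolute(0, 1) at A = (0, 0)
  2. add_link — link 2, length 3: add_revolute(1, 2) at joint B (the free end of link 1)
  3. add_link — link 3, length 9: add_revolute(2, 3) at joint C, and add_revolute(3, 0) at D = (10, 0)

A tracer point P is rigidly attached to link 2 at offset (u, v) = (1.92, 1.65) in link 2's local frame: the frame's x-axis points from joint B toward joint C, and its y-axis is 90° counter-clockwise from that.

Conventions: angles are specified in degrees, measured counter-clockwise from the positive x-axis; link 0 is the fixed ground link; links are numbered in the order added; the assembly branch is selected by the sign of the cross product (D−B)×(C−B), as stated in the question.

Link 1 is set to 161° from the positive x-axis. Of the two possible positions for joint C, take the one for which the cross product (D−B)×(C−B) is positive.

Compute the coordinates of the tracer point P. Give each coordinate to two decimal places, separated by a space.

A=(0,0), D=(10.00,0)
B = A + 1.00·(cos161°, sin161°) = (-0.9455, 0.3256)
|BD| = 10.9504
circle(B,3.00) ∩ circle(D,9.00): a=2.1876, h=2.0529
  candidates: C₊=(1.3022,2.3125) cross=22.480; C₋=(1.1801,-1.7914) cross=-22.480
  branch + wants cross > 0 → take C=(1.3022,2.3125) (cross=22.480)
ex = (C−B)/|BC| = (0.7492,0.6623); ey = (-0.6623,0.7492)
P = B + 1.92·ex + 1.65·ey = (-0.5998,2.8334)

-0.60 2.83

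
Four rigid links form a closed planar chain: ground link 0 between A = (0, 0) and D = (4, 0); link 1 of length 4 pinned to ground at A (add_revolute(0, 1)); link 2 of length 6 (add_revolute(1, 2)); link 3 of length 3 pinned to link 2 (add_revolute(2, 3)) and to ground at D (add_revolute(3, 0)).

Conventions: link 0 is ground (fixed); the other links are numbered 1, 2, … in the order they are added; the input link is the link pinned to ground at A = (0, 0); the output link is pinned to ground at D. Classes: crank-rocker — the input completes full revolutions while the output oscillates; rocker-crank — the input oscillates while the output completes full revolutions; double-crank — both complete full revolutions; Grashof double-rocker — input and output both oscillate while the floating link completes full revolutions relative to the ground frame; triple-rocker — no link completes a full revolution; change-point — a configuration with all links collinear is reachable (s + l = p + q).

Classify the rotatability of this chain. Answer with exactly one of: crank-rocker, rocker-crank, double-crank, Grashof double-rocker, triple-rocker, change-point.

lengths: ground=4, input=4, coupler=6, output=3
sorted: s=3 (shortest), l=6 (longest), p+q=8
s + l = 9 vs p + q = 8
s + l > p + q → non-Grashof → no link fully rotates → triple-rocker

triple-rocker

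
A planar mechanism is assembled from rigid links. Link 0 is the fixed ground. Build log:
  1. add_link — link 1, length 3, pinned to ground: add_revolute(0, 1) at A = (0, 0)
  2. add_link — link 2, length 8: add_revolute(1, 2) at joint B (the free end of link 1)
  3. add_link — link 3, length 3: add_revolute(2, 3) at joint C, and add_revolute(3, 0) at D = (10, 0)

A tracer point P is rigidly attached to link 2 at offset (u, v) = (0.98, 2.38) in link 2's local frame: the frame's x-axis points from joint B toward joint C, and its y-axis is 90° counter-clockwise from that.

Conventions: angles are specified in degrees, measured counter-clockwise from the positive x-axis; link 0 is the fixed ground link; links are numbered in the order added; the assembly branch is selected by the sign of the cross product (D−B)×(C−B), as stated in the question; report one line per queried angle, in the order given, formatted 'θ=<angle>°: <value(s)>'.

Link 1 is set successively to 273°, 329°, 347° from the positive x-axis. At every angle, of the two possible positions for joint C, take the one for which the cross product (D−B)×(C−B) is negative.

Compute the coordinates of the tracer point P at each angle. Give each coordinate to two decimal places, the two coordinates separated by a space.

A=(0,0), D=(10.00,0)
θ=273°: B = A + 3.00·(cos273°, sin273°) = (0.1570, -2.9959)
θ=273°: |BD| = 10.2888
θ=273°: circle(B,8.00) ∩ circle(D,3.00): a=7.8172, h=1.7003
θ=273°:   candidates: C₊=(7.1404,0.9070) cross=17.495; C₋=(8.1306,-2.3463) cross=-17.495
θ=273°:   branch - wants cross < 0 → take C=(8.1306,-2.3463) (cross=-17.495)
θ=273°: ex = (C−B)/|BC| = (0.9967,0.0812); ey = (-0.0812,0.9967)
θ=273°: P = B + 0.98·ex + 2.38·ey = (0.9405,-0.5442)
θ=329°: B = A + 3.00·(cos329°, sin329°) = (2.5715, -1.5451)
θ=329°: |BD| = 7.5875
θ=329°: circle(B,8.00) ∩ circle(D,3.00): a=7.4181, h=2.9952
θ=329°:   candidates: C₊=(9.2242,2.8980) cross=22.726; C₋=(10.4441,-2.9669) cross=-22.726
θ=329°:   branch - wants cross < 0 → take C=(10.4441,-2.9669) (cross=-22.726)
θ=329°: ex = (C−B)/|BC| = (0.9841,-0.1777); ey = (0.1777,0.9841)
θ=329°: P = B + 0.98·ex + 2.38·ey = (3.9589,0.6228)
θ=347°: B = A + 3.00·(cos347°, sin347°) = (2.9231, -0.6749)
θ=347°: |BD| = 7.1090
θ=347°: circle(B,8.00) ∩ circle(D,3.00): a=7.4228, h=2.9835
θ=347°:   candidates: C₊=(10.0292,2.9999) cross=21.210; C₋=(10.5957,-2.9403) cross=-21.210
θ=347°:   branch - wants cross < 0 → take C=(10.5957,-2.9403) (cross=-21.210)
θ=347°: ex = (C−B)/|BC| = (0.9591,-0.2832); ey = (0.2832,0.9591)
θ=347°: P = B + 0.98·ex + 2.38·ey = (4.5370,1.3302)

θ=273°: 0.94 -0.54
θ=329°: 3.96 0.62
θ=347°: 4.54 1.33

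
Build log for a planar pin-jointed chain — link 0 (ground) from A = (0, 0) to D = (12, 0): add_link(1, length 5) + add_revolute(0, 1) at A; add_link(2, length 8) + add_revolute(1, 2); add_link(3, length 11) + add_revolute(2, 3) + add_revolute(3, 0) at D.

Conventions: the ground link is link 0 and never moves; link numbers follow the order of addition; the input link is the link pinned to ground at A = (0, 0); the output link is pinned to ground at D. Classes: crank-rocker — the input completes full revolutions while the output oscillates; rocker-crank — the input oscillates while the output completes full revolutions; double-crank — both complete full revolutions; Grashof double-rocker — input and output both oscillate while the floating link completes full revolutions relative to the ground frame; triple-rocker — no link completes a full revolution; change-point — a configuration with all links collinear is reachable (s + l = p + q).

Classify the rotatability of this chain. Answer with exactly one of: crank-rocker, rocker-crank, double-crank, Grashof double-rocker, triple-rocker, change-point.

lengths: ground=12, input=5, coupler=8, output=11
sorted: s=5 (shortest), l=12 (longest), p+q=19
s + l = 17 vs p + q = 19
s + l < p + q (Grashof) with shortest = input link → crank-rocker

crank-rocker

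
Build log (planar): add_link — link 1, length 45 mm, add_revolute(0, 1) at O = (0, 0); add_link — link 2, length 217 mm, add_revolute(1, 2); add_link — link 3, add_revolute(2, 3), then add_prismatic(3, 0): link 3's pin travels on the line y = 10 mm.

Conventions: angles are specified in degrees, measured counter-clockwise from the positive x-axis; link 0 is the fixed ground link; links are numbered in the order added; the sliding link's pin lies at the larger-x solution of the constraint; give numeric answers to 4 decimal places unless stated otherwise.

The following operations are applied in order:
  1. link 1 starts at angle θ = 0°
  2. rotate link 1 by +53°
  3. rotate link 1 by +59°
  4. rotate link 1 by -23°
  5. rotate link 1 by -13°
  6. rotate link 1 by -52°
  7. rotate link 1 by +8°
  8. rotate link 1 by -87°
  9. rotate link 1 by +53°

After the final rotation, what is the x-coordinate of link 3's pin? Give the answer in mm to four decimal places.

geometry: r = 45 mm, L = 217 mm, e = 10 mm; θ starts at 0°
rotate link 1 by +53°: θ ← 0° +53° = 53°
rotate link 1 by +59°: θ ← 53° +59° = 112°
rotate link 1 by -23°: θ ← 112° -23° = 89°
rotate link 1 by -13°: θ ← 89° -13° = 76°
rotate link 1 by -52°: θ ← 76° -52° = 24°
rotate link 1 by +8°: θ ← 24° +8° = 32°
rotate link 1 by -87°: θ ← 32° -87° = -55°
rotate link 1 by +53°: θ ← -55° +53° = -2°
crank pin P = (r cos θ, r sin θ) = (44.972587, -1.570477)
h = r sin θ − e = -1.570477 − 10 = -11.570477
x = r cos θ + √(L² − h²) = 44.972587 + 216.691311 = 261.663898

261.6639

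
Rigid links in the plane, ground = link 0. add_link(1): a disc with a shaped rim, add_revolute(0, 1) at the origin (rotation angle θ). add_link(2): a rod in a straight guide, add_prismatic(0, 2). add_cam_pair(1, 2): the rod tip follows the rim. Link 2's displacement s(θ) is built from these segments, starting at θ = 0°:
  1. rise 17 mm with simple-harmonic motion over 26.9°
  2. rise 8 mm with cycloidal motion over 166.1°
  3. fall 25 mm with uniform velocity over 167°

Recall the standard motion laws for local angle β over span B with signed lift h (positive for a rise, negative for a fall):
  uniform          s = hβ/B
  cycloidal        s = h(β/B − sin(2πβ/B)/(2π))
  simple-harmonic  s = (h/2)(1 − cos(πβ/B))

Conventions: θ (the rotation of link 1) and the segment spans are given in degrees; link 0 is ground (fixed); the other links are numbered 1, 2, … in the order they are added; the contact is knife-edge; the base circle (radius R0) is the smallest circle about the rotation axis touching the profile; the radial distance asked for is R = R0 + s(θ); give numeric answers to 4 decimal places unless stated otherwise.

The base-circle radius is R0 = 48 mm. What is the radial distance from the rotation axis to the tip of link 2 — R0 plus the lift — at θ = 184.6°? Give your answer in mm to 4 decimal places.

segment 1 (0° to 26.9°, simple-harmonic, h = 17) is passed completely: s = 0.0000 + (17) = 17.0000
θ = 184.6° falls in segment 2 (26.9° to 193°, cycloidal, h = 8): β = 184.6 − 26.9 = 157.7°, B = 166.1°; Δs = 8·(0.9494 − sin(2π·0.9494)/(2π)) = 7.9932; s = 17.0000 + 7.9932 = 24.9932
R = R0 + s = 48 + 24.9932 = 72.9932

72.9932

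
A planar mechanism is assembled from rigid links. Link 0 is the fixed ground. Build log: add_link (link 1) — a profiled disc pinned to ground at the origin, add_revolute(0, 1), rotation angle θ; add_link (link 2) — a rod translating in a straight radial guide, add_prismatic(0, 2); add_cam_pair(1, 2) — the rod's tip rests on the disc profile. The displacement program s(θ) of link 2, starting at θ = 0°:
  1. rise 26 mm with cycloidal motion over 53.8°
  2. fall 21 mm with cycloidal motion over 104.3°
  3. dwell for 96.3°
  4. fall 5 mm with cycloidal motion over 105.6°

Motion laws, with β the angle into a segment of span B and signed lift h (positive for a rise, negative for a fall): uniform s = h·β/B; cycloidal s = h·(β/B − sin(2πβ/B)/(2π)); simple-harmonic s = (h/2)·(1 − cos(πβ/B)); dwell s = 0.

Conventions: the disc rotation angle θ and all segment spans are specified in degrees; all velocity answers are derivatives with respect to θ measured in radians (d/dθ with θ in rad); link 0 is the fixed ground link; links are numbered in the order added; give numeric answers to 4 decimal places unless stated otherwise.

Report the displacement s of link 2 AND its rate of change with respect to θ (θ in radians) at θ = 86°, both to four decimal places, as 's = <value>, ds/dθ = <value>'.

seg 1 [0°–53.8°] cycloidal, h=26: full span → s += 26 → s = 26.0000
seg 2 [53.8°–158.1°] cycloidal, h=-21: θ=86° here. β=32.2, B=104.3. -21·(0.3087 − sin(2π·0.3087)/(2π)) = -3.3659 → s = 22.6341
velocity in seg [53.8°–158.1°] (cycloidal), θ in radians: β = 32.2° = 0.5620 rad, B = 104.3° = 1.8204 rad; ds/dθ = (h/B)(1 − cos(2πβ/B)) = ((-21)/1.8204)(1 − cos(2π·0.3087)) = -15.696698 mm/rad

s = 22.6341, ds/dθ = -15.6967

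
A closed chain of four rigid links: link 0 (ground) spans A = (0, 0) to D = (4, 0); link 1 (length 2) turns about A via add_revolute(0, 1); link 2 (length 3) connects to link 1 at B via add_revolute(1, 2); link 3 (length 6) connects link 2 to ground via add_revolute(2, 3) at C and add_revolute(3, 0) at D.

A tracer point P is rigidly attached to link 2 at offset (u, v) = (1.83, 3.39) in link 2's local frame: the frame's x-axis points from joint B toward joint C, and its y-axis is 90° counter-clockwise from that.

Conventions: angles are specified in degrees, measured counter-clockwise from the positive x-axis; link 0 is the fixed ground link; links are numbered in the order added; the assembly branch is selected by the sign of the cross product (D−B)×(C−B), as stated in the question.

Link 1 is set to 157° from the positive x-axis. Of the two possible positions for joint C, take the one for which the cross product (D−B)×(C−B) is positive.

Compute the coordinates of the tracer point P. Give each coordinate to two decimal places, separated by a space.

A=(0,0), D=(4.00,0)
B = A + 2.00·(cos157°, sin157°) = (-1.8410, 0.7815)
|BD| = 5.8931
circle(B,3.00) ∩ circle(D,6.00): a=0.6557, h=2.9275
  candidates: C₊=(-0.8029,3.5961) cross=17.252; C₋=(-1.5793,-2.2071) cross=-17.252
  branch + wants cross > 0 → take C=(-0.8029,3.5961) (cross=17.252)
ex = (C−B)/|BC| = (0.3460,0.9382); ey = (-0.9382,0.3460)
P = B + 1.83·ex + 3.39·ey = (-4.3883,3.6715)

-4.39 3.67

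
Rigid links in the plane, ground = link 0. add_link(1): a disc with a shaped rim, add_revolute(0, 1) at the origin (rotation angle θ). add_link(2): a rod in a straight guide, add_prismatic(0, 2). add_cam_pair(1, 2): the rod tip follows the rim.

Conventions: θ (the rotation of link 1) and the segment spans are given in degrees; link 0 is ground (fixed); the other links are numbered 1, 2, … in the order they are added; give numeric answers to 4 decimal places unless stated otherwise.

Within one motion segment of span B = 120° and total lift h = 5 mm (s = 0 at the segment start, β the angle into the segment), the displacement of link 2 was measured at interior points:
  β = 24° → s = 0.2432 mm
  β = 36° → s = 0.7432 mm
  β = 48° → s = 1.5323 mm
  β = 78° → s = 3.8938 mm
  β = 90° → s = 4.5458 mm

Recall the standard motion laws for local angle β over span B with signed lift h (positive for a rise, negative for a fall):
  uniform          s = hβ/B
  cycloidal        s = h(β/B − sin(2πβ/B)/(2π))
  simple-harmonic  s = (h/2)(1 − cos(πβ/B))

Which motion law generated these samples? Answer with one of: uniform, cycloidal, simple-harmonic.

candidates at β/B = r: uniform s = h·r (linear in β); cycloidal s = h·(r − sin(2πr)/(2π)); simple-harmonic s = (h/2)(1 − cos(πr))
β=24°: printed 0.2432 | uniform 1.0000, cycloidal 0.2432, simple-harmonic 0.4775
β=36°: printed 0.7432 | uniform 1.5000, cycloidal 0.7432, simple-harmonic 1.0305
β=48°: printed 1.5323 | uniform 2.0000, cycloidal 1.5323, simple-harmonic 1.7275
β=78°: printed 3.8938 | uniform 3.2500, cycloidal 3.8938, simple-harmonic 3.6350
β=90°: printed 4.5458 | uniform 3.7500, cycloidal 4.5458, simple-harmonic 4.2678
only one law matches every sample → cycloidal

cycloidal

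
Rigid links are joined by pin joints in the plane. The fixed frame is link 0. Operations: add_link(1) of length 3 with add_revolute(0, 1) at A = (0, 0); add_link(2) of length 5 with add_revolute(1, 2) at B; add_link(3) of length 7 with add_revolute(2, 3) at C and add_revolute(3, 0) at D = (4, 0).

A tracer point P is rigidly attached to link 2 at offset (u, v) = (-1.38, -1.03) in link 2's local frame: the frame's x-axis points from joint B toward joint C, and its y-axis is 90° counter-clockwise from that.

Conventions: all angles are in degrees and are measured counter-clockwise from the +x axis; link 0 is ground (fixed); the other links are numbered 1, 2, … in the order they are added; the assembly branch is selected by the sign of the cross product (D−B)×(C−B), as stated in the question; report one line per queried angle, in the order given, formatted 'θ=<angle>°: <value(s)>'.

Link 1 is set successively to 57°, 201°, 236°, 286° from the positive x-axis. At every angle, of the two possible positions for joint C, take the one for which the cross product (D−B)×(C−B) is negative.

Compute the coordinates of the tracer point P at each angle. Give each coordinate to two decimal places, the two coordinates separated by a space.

A=(0,0), D=(4.00,0)
θ=57°: B = A + 3.00·(cos57°, sin57°) = (1.6339, 2.5160)
θ=57°: |BD| = 3.4538
θ=57°: circle(B,5.00) ∩ circle(D,7.00): a=-1.7475, h=4.6847
θ=57°:   candidates: C₊=(3.8494,6.9984) cross=16.180; C₋=(-2.9760,0.5797) cross=-16.180
θ=57°:   branch - wants cross < 0 → take C=(-2.9760,0.5797) (cross=-16.180)
θ=57°: ex = (C−B)/|BC| = (-0.9220,-0.3873); ey = (0.3873,-0.9220)
θ=57°: P = B + -1.38·ex + -1.03·ey = (2.5074,4.0001)
θ=201°: B = A + 3.00·(cos201°, sin201°) = (-2.8007, -1.0751)
θ=201°: |BD| = 6.8852
θ=201°: circle(B,5.00) ∩ circle(D,7.00): a=1.6997, h=4.7022
θ=201°:   candidates: C₊=(-1.8561,3.8349) cross=32.376; C₋=(-0.3876,-5.4542) cross=-32.376
θ=201°:   branch - wants cross < 0 → take C=(-0.3876,-5.4542) (cross=-32.376)
θ=201°: ex = (C−B)/|BC| = (0.4826,-0.8758); ey = (0.8758,0.4826)
θ=201°: P = B + -1.38·ex + -1.03·ey = (-4.3689,-0.3636)
θ=236°: B = A + 3.00·(cos236°, sin236°) = (-1.6776, -2.4871)
θ=236°: |BD| = 6.1984
θ=236°: circle(B,5.00) ∩ circle(D,7.00): a=1.1632, h=4.8628
θ=236°:   candidates: C₊=(-2.5633,2.4338) cross=30.142; C₋=(1.3391,-6.4745) cross=-30.142
θ=236°:   branch - wants cross < 0 → take C=(1.3391,-6.4745) (cross=-30.142)
θ=236°: ex = (C−B)/|BC| = (0.6033,-0.7975); ey = (0.7975,0.6033)
θ=236°: P = B + -1.38·ex + -1.03·ey = (-3.3316,-2.0080)
θ=286°: B = A + 3.00·(cos286°, sin286°) = (0.8269, -2.8838)
θ=286°: |BD| = 4.2877
θ=286°: circle(B,5.00) ∩ circle(D,7.00): a=-0.6548, h=4.9569
θ=286°:   candidates: C₊=(-2.9915,0.3441) cross=21.254; C₋=(3.6762,-6.9925) cross=-21.254
θ=286°:   branch - wants cross < 0 → take C=(3.6762,-6.9925) (cross=-21.254)
θ=286°: ex = (C−B)/|BC| = (0.5699,-0.8217); ey = (0.8217,0.5699)
θ=286°: P = B + -1.38·ex + -1.03·ey = (-0.8059,-2.3367)

θ=57°: 2.51 4.00
θ=201°: -4.37 -0.36
θ=236°: -3.33 -2.01
θ=286°: -0.81 -2.34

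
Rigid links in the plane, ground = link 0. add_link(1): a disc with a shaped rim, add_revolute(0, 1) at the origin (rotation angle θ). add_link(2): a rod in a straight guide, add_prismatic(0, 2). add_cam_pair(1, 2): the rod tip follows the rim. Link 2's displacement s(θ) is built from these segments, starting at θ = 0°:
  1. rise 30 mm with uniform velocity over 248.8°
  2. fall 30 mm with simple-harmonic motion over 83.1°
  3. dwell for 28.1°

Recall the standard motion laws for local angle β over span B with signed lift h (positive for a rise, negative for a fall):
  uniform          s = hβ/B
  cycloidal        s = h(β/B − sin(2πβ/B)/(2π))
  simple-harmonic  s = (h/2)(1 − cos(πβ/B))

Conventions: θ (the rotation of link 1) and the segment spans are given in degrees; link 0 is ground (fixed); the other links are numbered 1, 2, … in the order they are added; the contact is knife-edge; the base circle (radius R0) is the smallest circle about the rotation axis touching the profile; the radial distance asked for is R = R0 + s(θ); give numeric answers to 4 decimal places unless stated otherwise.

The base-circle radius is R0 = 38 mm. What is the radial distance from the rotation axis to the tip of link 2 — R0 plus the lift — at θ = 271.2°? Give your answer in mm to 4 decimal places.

segment 1 (0° to 248.8°, uniform, h = 30) is passed completely: s = 0.0000 + (30) = 30.0000
θ = 271.2° falls in segment 2 (248.8° to 331.9°, simple-harmonic, h = -30): β = 271.2 − 248.8 = 22.4°, B = 83.1°; Δs = -30/2·(1 − cos(π·0.2696)) = -5.0646; s = 30.0000 − 5.0646 = 24.9354
R = R0 + s = 38 + 24.9354 = 62.9354

62.9354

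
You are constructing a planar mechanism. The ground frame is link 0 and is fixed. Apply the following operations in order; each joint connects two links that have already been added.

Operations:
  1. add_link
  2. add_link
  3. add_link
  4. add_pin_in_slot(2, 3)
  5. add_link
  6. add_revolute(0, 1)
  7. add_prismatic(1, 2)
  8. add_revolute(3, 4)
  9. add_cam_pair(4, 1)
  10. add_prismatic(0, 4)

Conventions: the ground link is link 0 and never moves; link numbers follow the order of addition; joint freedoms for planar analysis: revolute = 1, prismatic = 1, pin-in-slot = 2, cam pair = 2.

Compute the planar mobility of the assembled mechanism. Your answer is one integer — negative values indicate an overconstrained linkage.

(L,J1,J2)=(1,0,0); link0 fixed
link1: (2,0,0)
link2: (3,0,0)
link3: (4,0,0)
PS 2-3 [J2]: (4,0,1)
link4: (5,0,1)
R 0-1 [J1]: (5,1,1)
P 1-2 [J1]: (5,2,1)
R 3-4 [J1]: (5,3,1)
C 4-1 [J2]: (5,3,2)
P 0-4 [J1]: (5,4,2)
Grübler: 3·4 − 2·4 − 2 = 2

M = 2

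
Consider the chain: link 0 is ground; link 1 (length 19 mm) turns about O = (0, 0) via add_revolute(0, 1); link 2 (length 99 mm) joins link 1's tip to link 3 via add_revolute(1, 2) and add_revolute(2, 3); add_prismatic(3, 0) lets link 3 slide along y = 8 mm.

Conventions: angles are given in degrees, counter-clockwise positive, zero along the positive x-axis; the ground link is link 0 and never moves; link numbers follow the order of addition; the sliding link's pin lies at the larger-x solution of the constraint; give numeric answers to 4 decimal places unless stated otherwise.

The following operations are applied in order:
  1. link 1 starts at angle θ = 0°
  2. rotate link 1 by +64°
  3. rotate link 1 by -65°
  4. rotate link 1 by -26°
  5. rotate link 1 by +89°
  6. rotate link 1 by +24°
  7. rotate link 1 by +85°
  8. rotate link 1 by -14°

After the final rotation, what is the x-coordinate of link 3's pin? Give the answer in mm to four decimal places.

geometry: r = 19 mm, L = 99 mm, e = 8 mm; θ starts at 0°
rotate link 1 by +64°: θ ← 0° +64° = 64°
rotate link 1 by -65°: θ ← 64° -65° = -1°
rotate link 1 by -26°: θ ← -1° -26° = -27°
rotate link 1 by +89°: θ ← -27° +89° = 62°
rotate link 1 by +24°: θ ← 62° +24° = 86°
rotate link 1 by +85°: θ ← 86° +85° = 171°
rotate link 1 by -14°: θ ← 171° -14° = 157°
crank pin P = (r cos θ, r sin θ) = (-17.489592, 7.423891)
h = r sin θ − e = 7.423891 − 8 = -0.576109
x = r cos θ + √(L² − h²) = -17.489592 + 98.998324 = 81.508732

81.5087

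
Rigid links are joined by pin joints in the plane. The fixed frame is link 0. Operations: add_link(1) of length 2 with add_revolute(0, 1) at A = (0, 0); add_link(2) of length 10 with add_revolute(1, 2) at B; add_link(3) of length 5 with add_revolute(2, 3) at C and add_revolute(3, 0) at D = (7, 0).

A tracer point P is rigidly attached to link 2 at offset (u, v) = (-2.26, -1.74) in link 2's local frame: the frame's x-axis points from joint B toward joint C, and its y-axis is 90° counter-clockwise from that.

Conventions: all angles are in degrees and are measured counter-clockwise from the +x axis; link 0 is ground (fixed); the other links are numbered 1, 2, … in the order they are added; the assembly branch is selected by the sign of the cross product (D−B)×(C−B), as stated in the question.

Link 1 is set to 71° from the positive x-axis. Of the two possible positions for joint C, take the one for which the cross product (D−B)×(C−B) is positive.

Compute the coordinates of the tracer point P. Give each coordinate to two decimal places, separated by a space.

A=(0,0), D=(7.00,0)
B = A + 2.00·(cos71°, sin71°) = (0.6511, 1.8910)
|BD| = 6.6245
circle(B,10.00) ∩ circle(D,5.00): a=8.9731, h=4.4141
  candidates: C₊=(10.5109,3.5600) cross=29.241; C₋=(7.9908,-4.9009) cross=-29.241
  branch + wants cross > 0 → take C=(10.5109,3.5600) (cross=29.241)
ex = (C−B)/|BC| = (0.9860,0.1669); ey = (-0.1669,0.9860)
P = B + -2.26·ex + -1.74·ey = (-1.2868,-0.2017)

-1.29 -0.20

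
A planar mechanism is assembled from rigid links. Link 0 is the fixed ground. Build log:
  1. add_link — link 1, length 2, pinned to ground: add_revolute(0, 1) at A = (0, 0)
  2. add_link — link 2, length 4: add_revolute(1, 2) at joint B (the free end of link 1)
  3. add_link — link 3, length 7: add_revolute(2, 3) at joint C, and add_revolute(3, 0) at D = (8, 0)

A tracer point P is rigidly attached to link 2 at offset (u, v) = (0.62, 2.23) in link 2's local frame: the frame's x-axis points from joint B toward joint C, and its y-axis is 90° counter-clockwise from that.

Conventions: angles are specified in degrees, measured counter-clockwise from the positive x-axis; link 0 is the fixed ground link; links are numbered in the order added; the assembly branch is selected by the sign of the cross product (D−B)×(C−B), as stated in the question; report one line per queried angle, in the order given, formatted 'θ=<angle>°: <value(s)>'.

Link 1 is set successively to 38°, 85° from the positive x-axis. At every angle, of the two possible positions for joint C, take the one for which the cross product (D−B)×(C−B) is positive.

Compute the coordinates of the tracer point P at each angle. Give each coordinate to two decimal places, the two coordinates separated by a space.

A=(0,0), D=(8.00,0)
θ=38°: B = A + 2.00·(cos38°, sin38°) = (1.5760, 1.2313)
θ=38°: |BD| = 6.5409
θ=38°: circle(B,4.00) ∩ circle(D,7.00): a=0.7479, h=3.9295
θ=38°:   candidates: C₊=(3.0502,4.9497) cross=25.702; C₋=(1.5708,-2.7687) cross=-25.702
θ=38°:   branch + wants cross > 0 → take C=(3.0502,4.9497) (cross=25.702)
θ=38°: ex = (C−B)/|BC| = (0.3686,0.9296); ey = (-0.9296,0.3686)
θ=38°: P = B + 0.62·ex + 2.23·ey = (-0.2685,2.6296)
θ=85°: B = A + 2.00·(cos85°, sin85°) = (0.1743, 1.9924)
θ=85°: |BD| = 8.0753
θ=85°: circle(B,4.00) ∩ circle(D,7.00): a=1.9944, h=3.4673
θ=85°:   candidates: C₊=(2.9625,4.8605) cross=28.000; C₋=(1.2516,-1.8598) cross=-28.000
θ=85°:   branch + wants cross > 0 → take C=(2.9625,4.8605) (cross=28.000)
θ=85°: ex = (C−B)/|BC| = (0.6971,0.7170); ey = (-0.7170,0.6971)
θ=85°: P = B + 0.62·ex + 2.23·ey = (-0.9925,3.9914)

θ=38°: -0.27 2.63
θ=85°: -0.99 3.99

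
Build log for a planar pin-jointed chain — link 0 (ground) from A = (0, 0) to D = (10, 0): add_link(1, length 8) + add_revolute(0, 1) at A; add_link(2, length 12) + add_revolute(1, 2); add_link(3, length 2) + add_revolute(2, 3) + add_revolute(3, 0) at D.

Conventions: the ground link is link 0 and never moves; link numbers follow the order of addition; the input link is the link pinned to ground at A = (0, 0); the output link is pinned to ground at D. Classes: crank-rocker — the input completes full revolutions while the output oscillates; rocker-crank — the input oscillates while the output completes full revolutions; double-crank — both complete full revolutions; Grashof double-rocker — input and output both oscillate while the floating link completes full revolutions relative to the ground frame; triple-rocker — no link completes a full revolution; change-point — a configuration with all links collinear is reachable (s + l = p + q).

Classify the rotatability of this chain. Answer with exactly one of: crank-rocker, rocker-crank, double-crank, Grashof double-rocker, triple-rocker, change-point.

lengths: ground=10, input=8, coupler=12, output=2
sorted: s=2 (shortest), l=12 (longest), p+q=18
s + l = 14 vs p + q = 18
s + l < p + q (Grashof) with shortest = output link → rocker-crank

rocker-crank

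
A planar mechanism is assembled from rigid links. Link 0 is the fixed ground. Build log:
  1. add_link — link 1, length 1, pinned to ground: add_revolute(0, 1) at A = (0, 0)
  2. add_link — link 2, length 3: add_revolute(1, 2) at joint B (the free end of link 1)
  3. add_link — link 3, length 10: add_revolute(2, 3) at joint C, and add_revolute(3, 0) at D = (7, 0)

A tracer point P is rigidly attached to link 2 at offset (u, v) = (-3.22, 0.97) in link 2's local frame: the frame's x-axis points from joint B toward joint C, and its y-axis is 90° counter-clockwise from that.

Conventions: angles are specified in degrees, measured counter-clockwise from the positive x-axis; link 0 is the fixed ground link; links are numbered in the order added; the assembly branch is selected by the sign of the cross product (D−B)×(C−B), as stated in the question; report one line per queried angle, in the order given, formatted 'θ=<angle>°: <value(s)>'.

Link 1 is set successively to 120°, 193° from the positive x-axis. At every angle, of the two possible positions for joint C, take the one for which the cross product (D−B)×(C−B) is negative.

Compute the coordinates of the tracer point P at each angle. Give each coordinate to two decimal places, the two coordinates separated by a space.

A=(0,0), D=(7.00,0)
θ=120°: B = A + 1.00·(cos120°, sin120°) = (-0.5000, 0.8660)
θ=120°: |BD| = 7.5498
θ=120°: circle(B,3.00) ∩ circle(D,10.00): a=-2.2517, h=1.9824
θ=120°:   candidates: C₊=(-2.5094,3.0936) cross=14.967; C₋=(-2.9642,-0.8450) cross=-14.967
θ=120°:   branch - wants cross < 0 → take C=(-2.9642,-0.8450) (cross=-14.967)
θ=120°: ex = (C−B)/|BC| = (-0.8214,-0.5703); ey = (0.5703,-0.8214)
θ=120°: P = B + -3.22·ex + 0.97·ey = (2.6982,1.9057)
θ=193°: B = A + 1.00·(cos193°, sin193°) = (-0.9744, -0.2250)
θ=193°: |BD| = 7.9775
θ=193°: circle(B,3.00) ∩ circle(D,10.00): a=-1.7147, h=2.4616
θ=193°:   candidates: C₊=(-2.7578,2.1874) cross=19.638; C₋=(-2.6190,-2.7340) cross=-19.638
θ=193°:   branch - wants cross < 0 → take C=(-2.6190,-2.7340) (cross=-19.638)
θ=193°: ex = (C−B)/|BC| = (-0.5482,-0.8363); ey = (0.8363,-0.5482)
θ=193°: P = B + -3.22·ex + 0.97·ey = (1.6021,1.9363)

θ=120°: 2.70 1.91
θ=193°: 1.60 1.94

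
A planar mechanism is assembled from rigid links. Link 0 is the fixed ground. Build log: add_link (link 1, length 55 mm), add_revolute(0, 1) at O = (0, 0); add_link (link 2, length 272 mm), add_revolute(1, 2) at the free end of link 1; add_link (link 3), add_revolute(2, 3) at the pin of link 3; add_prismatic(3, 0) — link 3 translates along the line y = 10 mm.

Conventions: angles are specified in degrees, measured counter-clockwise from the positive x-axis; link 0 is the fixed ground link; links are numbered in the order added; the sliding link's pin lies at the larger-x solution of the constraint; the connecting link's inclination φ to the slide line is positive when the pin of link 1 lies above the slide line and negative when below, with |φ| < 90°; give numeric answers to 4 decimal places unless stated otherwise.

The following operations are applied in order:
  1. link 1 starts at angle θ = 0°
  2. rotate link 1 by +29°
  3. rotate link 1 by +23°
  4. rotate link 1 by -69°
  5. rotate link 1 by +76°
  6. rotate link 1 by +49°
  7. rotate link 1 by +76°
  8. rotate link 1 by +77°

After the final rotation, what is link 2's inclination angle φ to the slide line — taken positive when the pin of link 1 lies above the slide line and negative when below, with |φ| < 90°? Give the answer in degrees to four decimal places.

geometry: r = 55 mm, L = 272 mm, e = 10 mm; θ starts at 0°
rotate link 1 by +29°: θ ← 0° +29° = 29°
rotate link 1 by +23°: θ ← 29° +23° = 52°
rotate link 1 by -69°: θ ← 52° -69° = -17°
rotate link 1 by +76°: θ ← -17° +76° = 59°
rotate link 1 by +49°: θ ← 59° +49° = 108°
rotate link 1 by +76°: θ ← 108° +76° = 184°
rotate link 1 by +77°: θ ← 184° +77° = 261°
h = r sin θ − e = -54.322859 − 10 = -64.322859
sin φ = h / L = -64.322859 / 272 = -0.23648110
φ = arcsin(-0.23648110) = -13.678945°

-13.6789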